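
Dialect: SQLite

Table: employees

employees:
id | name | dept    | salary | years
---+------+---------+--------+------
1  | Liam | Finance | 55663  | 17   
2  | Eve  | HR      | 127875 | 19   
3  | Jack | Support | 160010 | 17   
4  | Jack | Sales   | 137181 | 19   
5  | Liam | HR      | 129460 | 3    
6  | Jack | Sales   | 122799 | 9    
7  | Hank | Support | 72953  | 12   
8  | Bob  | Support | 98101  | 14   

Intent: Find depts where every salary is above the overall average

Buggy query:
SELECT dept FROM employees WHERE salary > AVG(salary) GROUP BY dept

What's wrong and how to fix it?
Bug: WHERE evaluates per row before aggregation, so AVG() is unavailable

Fix: Use a subquery for AVG and a HAVING MIN(...) filter so the condition holds for every row in the group

Corrected query:
SELECT dept FROM employees GROUP BY dept HAVING MIN(salary) > (SELECT AVG(salary) FROM employees)

Result:
dept 
-----
HR   
Sales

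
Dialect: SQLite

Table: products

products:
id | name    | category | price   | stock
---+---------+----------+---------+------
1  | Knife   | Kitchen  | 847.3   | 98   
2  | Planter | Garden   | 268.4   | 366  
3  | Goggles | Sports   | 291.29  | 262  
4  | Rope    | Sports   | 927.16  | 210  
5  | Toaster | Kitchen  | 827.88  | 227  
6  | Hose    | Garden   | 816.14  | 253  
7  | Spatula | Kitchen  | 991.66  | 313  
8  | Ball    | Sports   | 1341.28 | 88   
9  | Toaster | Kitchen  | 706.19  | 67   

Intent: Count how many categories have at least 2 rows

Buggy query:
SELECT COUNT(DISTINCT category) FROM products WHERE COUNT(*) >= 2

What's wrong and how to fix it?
Bug: COUNT(*) cannot appear in WHERE; the per-group count doesn't exist yet

Fix: Group first with HAVING COUNT(*) >= 2, then COUNT the resulting groups

Corrected query:
SELECT COUNT(*) FROM (SELECT category FROM products GROUP BY category HAVING COUNT(*) >= 2)

Result:
COUNT(*)
--------
3       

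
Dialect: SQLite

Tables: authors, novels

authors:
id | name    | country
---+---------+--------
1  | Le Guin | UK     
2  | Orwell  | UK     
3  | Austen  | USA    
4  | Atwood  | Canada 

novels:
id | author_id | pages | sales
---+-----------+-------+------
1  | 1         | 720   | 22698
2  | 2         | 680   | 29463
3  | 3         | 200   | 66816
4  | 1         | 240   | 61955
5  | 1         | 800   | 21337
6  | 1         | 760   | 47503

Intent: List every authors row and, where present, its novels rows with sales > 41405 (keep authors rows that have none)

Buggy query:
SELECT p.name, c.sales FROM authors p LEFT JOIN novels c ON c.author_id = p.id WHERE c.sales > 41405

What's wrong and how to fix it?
Bug: A WHERE condition on the right-hand table after LEFT JOIN drops unmatched parents

Fix: Put 'c.sales > 41405' in the JOIN's ON clause instead of WHERE

Corrected query:
SELECT p.name, c.sales FROM authors p LEFT JOIN novels c ON c.author_id = p.id AND c.sales > 41405

Result:
name    | sales
--------+------
Le Guin | 47503
Le Guin | 61955
Orwell  | NULL 
Austen  | 66816
Atwood  | NULL 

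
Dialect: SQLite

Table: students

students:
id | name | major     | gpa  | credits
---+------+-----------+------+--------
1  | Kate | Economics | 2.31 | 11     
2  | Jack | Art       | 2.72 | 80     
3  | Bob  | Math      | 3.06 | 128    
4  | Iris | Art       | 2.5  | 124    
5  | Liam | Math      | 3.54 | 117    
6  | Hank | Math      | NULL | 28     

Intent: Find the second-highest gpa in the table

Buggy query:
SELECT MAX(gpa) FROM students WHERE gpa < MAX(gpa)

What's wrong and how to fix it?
Bug: The inner MAX is an aggregate inside WHERE, which is not allowed

Fix: Put the inner MAX in a scalar subquery

Corrected query:
SELECT MAX(gpa) FROM students WHERE gpa < (SELECT MAX(gpa) FROM students)

Result:
MAX(gpa)
--------
3.06    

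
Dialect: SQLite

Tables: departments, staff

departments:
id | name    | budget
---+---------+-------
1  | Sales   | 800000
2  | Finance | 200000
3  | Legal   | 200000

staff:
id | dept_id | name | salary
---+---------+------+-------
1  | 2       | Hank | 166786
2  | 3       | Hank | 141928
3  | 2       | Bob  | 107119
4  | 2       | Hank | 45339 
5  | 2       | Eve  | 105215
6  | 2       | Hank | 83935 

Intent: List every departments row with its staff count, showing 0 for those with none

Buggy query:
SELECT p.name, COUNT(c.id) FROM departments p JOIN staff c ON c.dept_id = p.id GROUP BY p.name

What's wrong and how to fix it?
Bug: INNER JOIN drops departments rows that have no matching staff rows

Fix: Switch to LEFT JOIN to retain unmatched parent rows

Corrected query:
SELECT p.name, COUNT(c.id) FROM departments p LEFT JOIN staff c ON c.dept_id = p.id GROUP BY p.name

Result:
name    | COUNT(c.id)
--------+------------
Finance | 5          
Legal   | 1          
Sales   | 0          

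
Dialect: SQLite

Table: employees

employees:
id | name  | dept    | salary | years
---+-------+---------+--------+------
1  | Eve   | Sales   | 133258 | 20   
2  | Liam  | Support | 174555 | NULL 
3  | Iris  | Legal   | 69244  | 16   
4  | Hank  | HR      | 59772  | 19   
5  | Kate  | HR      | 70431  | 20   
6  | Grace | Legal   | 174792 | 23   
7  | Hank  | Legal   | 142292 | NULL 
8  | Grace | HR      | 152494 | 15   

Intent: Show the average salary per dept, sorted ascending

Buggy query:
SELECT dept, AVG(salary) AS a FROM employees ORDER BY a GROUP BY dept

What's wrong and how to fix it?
Bug: ORDER BY appears before GROUP BY; SQL clause order requires GROUP BY first

Fix: Move ORDER BY to the end, after GROUP BY

Corrected query:
SELECT dept, AVG(salary) AS a FROM employees GROUP BY dept ORDER BY a

Result:
dept    | a           
--------+-------------
HR      | 94232.333333
Legal   | 128776      
Sales   | 133258      
Support | 174555      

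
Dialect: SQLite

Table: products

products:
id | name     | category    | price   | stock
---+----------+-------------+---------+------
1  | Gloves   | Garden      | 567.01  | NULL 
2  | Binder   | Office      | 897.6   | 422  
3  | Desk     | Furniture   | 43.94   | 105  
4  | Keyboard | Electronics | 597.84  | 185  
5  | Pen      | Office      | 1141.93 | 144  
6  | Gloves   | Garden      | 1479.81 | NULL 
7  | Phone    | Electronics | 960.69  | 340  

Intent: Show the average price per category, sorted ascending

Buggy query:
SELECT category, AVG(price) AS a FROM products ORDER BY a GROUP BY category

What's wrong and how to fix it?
Bug: GROUP BY must precede ORDER BY

Fix: Move ORDER BY to the end, after GROUP BY

Corrected query:
SELECT category, AVG(price) AS a FROM products GROUP BY category ORDER BY a

Result:
category    | a       
------------+---------
Furniture   | 43.94   
Electronics | 779.265 
Office      | 1019.765
Garden      | 1023.41 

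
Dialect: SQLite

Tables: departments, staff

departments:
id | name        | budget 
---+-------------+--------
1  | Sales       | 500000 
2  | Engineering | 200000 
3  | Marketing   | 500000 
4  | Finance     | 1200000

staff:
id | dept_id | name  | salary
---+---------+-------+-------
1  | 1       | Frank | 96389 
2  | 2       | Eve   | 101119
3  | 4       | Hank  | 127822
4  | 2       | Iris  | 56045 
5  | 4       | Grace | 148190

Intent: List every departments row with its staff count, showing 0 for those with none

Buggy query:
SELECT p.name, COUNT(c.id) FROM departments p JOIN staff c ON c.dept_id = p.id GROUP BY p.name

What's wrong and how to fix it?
Bug: INNER JOIN drops departments rows that have no matching staff rows

Fix: Use LEFT JOIN so parents without children still appear (COUNT(c.id) gives 0)

Corrected query:
SELECT p.name, COUNT(c.id) FROM departments p LEFT JOIN staff c ON c.dept_id = p.id GROUP BY p.name

Result:
name        | COUNT(c.id)
------------+------------
Engineering | 2          
Finance     | 2          
Marketing   | 0          
Sales       | 1          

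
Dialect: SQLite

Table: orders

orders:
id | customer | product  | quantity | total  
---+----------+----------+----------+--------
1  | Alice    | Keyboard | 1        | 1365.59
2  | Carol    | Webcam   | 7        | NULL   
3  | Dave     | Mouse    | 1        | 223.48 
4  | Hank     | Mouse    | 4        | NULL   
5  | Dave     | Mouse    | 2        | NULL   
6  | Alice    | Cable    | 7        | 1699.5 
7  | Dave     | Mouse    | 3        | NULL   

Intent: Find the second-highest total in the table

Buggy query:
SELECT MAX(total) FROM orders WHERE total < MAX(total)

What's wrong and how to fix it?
Bug: MAX(total) on the right of the comparison is an aggregate-in-WHERE error

Fix: Compute the overall MAX in a subquery, then take MAX of rows below it

Corrected query:
SELECT MAX(total) FROM orders WHERE total < (SELECT MAX(total) FROM orders)

Result:
MAX(total)
----------
1365.59   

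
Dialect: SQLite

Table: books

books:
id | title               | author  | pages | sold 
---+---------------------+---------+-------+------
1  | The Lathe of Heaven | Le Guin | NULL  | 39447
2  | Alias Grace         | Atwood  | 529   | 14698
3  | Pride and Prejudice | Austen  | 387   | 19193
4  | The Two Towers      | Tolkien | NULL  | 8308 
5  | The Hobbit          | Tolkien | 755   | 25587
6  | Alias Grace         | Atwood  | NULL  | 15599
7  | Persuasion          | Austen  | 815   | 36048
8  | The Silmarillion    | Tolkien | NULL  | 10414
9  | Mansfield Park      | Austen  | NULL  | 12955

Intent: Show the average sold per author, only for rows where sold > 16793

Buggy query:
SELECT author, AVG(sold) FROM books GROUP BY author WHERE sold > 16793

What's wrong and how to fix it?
Bug: WHERE cannot follow GROUP BY

Fix: Move the WHERE clause before GROUP BY

Corrected query:
SELECT author, AVG(sold) FROM books WHERE sold > 16793 GROUP BY author

Result:
author  | AVG(sold)
--------+----------
Austen  | 27620.5  
Le Guin | 39447    
Tolkien | 25587    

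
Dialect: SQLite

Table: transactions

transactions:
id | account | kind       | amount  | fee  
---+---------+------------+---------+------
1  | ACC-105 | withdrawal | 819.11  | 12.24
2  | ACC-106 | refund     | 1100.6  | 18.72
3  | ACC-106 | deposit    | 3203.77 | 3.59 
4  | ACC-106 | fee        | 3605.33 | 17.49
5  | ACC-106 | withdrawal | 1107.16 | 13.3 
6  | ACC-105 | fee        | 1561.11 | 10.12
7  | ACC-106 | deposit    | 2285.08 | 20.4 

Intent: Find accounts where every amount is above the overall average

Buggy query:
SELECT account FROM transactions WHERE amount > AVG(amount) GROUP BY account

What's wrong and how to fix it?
Bug: WHERE evaluates per row before aggregation, so AVG() is unavailable

Fix: Compute the overall average in a scalar subquery and compare each group's MIN against it in HAVING

Corrected query:
SELECT account FROM transactions GROUP BY account HAVING MIN(amount) > (SELECT AVG(amount) FROM transactions)

Result:
(no rows)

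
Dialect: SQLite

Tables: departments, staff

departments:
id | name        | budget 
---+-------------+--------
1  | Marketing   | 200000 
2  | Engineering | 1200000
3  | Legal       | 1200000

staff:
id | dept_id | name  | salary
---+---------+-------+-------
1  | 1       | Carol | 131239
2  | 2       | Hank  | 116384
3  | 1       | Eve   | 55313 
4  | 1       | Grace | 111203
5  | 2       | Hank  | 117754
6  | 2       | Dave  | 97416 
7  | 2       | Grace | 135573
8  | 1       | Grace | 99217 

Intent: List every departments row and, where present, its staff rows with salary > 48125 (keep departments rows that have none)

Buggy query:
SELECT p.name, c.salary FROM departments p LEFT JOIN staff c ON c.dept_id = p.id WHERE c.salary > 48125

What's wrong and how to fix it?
Bug: A WHERE condition on the right-hand table after LEFT JOIN drops unmatched parents

Fix: Put 'c.salary > 48125' in the JOIN's ON clause instead of WHERE

Corrected query:
SELECT p.name, c.salary FROM departments p LEFT JOIN staff c ON c.dept_id = p.id AND c.salary > 48125

Result:
name        | salary
------------+-------
Marketing   | 55313 
Marketing   | 99217 
Marketing   | 111203
Marketing   | 131239
Engineering | 97416 
Engineering | 116384
Engineering | 117754
Engineering | 135573
Legal       | NULL  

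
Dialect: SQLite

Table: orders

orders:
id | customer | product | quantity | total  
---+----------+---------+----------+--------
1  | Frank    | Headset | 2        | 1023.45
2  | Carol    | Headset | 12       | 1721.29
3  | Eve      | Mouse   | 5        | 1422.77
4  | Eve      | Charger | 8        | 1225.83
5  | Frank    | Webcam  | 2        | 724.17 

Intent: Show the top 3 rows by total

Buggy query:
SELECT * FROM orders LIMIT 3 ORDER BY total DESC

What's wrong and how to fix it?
Bug: ORDER BY cannot follow LIMIT; LIMIT is the final clause

Fix: Sort with ORDER BY, then apply LIMIT

Corrected query:
SELECT * FROM orders ORDER BY total DESC LIMIT 3

Result:
id | customer | product | quantity | total  
---+----------+---------+----------+--------
2  | Carol    | Headset | 12       | 1721.29
3  | Eve      | Mouse   | 5        | 1422.77
4  | Eve      | Charger | 8        | 1225.83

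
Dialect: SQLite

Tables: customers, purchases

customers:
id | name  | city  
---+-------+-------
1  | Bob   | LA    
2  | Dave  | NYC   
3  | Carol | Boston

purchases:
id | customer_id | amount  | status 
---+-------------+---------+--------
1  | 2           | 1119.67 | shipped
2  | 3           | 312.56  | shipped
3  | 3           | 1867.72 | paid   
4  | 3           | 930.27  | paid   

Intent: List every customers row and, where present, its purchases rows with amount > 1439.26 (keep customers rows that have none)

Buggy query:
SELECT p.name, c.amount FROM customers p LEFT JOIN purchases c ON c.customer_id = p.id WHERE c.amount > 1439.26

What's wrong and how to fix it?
Bug: Filtering c.amount in WHERE discards the NULL rows produced by LEFT JOIN, turning it into an inner join

Fix: Move the right-table condition into the ON clause so unmatched parents are kept

Corrected query:
SELECT p.name, c.amount FROM customers p LEFT JOIN purchases c ON c.customer_id = p.id AND c.amount > 1439.26

Result:
name  | amount 
------+--------
Bob   | NULL   
Dave  | NULL   
Carol | 1867.72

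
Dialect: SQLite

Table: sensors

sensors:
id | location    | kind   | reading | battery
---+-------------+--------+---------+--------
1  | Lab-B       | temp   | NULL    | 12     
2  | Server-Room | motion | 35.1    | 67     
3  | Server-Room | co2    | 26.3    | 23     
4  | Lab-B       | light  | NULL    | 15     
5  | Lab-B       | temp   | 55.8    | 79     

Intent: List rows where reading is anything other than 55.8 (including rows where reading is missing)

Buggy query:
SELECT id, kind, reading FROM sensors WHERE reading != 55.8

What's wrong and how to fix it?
Bug: 'reading != 55.8' is unknown when reading is NULL, so NULL rows are silently excluded

Fix: Handle NULL separately with IS NULL alongside the inequality

Corrected query:
SELECT id, kind, reading FROM sensors WHERE reading != 55.8 OR reading IS NULL

Result:
id | kind   | reading
---+--------+--------
1  | temp   | NULL   
2  | motion | 35.1   
3  | co2    | 26.3   
4  | light  | NULL   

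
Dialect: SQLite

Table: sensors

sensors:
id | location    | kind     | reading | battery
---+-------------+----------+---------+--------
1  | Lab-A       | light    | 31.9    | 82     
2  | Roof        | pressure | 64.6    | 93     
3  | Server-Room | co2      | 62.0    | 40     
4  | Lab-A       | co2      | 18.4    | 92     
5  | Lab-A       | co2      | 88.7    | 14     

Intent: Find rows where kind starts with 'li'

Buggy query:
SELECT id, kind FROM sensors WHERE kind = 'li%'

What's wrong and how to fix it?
Bug: '=' compares the literal string including the % character; pattern matching needs LIKE

Fix: Replace '=' with LIKE so 'li%' is treated as a pattern

Corrected query:
SELECT id, kind FROM sensors WHERE kind LIKE 'li%'

Result:
id | kind 
---+------
1  | light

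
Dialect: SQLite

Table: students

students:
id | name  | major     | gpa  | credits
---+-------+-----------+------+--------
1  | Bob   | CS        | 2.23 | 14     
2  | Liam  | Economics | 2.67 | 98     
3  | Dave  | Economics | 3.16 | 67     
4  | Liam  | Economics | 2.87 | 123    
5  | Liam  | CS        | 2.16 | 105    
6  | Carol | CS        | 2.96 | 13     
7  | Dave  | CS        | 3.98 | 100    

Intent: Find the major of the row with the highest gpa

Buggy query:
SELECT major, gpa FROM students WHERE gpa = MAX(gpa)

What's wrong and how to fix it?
Bug: WHERE is evaluated per row; an aggregate over the whole table isn't defined there

Fix: Use a subquery: WHERE gpa = (SELECT MAX(gpa) FROM students)

Corrected query:
SELECT major, gpa FROM students WHERE gpa = (SELECT MAX(gpa) FROM students)

Result:
major | gpa 
------+-----
CS    | 3.98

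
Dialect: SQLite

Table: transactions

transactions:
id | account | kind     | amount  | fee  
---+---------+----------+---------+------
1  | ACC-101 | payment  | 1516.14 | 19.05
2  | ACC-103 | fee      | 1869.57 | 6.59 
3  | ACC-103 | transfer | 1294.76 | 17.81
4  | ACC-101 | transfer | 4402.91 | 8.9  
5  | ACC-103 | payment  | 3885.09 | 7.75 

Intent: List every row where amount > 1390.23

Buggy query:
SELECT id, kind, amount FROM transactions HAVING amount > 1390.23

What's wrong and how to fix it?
Bug: HAVING filters the output of aggregation, but this query has no GROUP BY and no aggregate functions, so SQLite rejects it (HAVING clause on a non-aggregate query); the condition here is per row

Fix: Use WHERE for row-level filtering

Corrected query:
SELECT id, kind, amount FROM transactions WHERE amount > 1390.23

Result:
id | kind     | amount 
---+----------+--------
1  | payment  | 1516.14
2  | fee      | 1869.57
4  | transfer | 4402.91
5  | payment  | 3885.09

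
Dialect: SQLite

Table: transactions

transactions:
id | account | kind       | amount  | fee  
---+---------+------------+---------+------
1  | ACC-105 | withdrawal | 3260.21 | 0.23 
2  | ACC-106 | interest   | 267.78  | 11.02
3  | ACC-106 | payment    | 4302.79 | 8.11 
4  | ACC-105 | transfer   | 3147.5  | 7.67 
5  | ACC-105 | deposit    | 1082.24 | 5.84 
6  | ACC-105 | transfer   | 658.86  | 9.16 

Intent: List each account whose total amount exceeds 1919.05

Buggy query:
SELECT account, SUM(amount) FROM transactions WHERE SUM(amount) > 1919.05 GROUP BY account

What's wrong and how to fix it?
Bug: Aggregate functions cannot appear in a WHERE clause

Fix: Use HAVING (which filters groups after aggregation) instead of WHERE

Corrected query:
SELECT account, SUM(amount) FROM transactions GROUP BY account HAVING SUM(amount) > 1919.05

Result:
account | SUM(amount)
--------+------------
ACC-105 | 8148.81    
ACC-106 | 4570.57    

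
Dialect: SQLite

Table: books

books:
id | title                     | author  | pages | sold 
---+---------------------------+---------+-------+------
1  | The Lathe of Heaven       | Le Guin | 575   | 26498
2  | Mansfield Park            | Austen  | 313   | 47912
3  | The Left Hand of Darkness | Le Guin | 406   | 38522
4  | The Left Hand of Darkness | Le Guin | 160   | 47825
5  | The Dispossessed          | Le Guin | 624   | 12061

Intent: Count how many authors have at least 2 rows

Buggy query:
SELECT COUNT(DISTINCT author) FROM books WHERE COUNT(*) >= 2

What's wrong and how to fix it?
Bug: COUNT(*) cannot appear in WHERE; the per-group count doesn't exist yet

Fix: Use a subquery that GROUPs and filters with HAVING, then count its rows

Corrected query:
SELECT COUNT(*) FROM (SELECT author FROM books GROUP BY author HAVING COUNT(*) >= 2)

Result:
COUNT(*)
--------
1       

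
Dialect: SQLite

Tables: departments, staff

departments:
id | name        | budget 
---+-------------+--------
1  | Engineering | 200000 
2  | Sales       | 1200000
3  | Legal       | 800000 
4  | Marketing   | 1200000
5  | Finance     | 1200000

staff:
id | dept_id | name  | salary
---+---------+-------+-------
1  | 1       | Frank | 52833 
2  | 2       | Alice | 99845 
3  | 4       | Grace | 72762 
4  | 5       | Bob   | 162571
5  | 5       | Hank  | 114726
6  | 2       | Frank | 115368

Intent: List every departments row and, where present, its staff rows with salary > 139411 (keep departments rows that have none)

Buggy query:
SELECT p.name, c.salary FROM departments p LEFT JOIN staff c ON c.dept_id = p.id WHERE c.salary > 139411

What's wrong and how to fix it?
Bug: Filtering c.salary in WHERE discards the NULL rows produced by LEFT JOIN, turning it into an inner join

Fix: Put 'c.salary > 139411' in the JOIN's ON clause instead of WHERE

Corrected query:
SELECT p.name, c.salary FROM departments p LEFT JOIN staff c ON c.dept_id = p.id AND c.salary > 139411

Result:
name        | salary
------------+-------
Engineering | NULL  
Sales       | NULL  
Legal       | NULL  
Marketing   | NULL  
Finance     | 162571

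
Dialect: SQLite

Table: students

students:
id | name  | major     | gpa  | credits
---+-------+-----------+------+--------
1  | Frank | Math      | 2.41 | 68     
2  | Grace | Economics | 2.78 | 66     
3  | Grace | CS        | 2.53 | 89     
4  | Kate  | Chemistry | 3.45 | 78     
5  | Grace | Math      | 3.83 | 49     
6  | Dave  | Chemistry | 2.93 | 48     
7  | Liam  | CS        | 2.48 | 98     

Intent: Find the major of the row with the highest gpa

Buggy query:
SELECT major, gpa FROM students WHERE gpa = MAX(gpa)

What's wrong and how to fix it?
Bug: WHERE is evaluated per row; an aggregate over the whole table isn't defined there

Fix: Use a subquery: WHERE gpa = (SELECT MAX(gpa) FROM students)

Corrected query:
SELECT major, gpa FROM students WHERE gpa = (SELECT MAX(gpa) FROM students)

Result:
major | gpa 
------+-----
Math  | 3.83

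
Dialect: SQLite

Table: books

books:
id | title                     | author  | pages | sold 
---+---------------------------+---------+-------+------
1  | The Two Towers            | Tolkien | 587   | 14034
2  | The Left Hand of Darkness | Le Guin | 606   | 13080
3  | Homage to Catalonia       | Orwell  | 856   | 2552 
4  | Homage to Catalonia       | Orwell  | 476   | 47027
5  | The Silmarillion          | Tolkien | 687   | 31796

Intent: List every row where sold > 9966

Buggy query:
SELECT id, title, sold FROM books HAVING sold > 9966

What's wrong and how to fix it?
Bug: HAVING filters the output of aggregation, but this query has no GROUP BY and no aggregate functions, so SQLite rejects it (HAVING clause on a non-aggregate query); the condition here is per row

Fix: Use WHERE for row-level filtering

Corrected query:
SELECT id, title, sold FROM books WHERE sold > 9966

Result:
id | title                     | sold 
---+---------------------------+------
1  | The Two Towers            | 14034
2  | The Left Hand of Darkness | 13080
4  | Homage to Catalonia       | 47027
5  | The Silmarillion          | 31796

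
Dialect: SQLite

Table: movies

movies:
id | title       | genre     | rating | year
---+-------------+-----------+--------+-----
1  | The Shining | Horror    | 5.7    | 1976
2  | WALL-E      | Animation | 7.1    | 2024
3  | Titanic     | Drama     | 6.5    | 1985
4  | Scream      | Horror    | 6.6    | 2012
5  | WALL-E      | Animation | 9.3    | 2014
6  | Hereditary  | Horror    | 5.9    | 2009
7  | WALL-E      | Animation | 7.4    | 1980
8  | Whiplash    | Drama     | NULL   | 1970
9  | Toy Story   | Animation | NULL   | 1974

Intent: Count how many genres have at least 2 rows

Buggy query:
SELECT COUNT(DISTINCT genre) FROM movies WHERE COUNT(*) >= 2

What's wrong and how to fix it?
Bug: WHERE filters individual rows, not groups, so a group-level COUNT is invalid there

Fix: Use a subquery that GROUPs and filters with HAVING, then count its rows

Corrected query:
SELECT COUNT(*) FROM (SELECT genre FROM movies GROUP BY genre HAVING COUNT(*) >= 2)

Result:
COUNT(*)
--------
3       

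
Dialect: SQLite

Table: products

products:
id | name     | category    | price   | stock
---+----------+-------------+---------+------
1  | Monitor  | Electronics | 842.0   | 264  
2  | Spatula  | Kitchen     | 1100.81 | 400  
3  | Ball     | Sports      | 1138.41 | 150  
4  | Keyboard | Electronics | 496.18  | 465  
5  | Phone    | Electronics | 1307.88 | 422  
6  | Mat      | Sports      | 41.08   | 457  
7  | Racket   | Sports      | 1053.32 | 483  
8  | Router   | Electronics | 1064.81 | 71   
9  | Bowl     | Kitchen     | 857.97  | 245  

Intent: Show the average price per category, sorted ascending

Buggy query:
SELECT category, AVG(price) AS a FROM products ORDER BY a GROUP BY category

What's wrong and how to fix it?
Bug: ORDER BY appears before GROUP BY; SQL clause order requires GROUP BY first

Fix: Move ORDER BY to the end, after GROUP BY

Corrected query:
SELECT category, AVG(price) AS a FROM products GROUP BY category ORDER BY a

Result:
category    | a       
------------+---------
Sports      | 744.27  
Electronics | 927.7175
Kitchen     | 979.39  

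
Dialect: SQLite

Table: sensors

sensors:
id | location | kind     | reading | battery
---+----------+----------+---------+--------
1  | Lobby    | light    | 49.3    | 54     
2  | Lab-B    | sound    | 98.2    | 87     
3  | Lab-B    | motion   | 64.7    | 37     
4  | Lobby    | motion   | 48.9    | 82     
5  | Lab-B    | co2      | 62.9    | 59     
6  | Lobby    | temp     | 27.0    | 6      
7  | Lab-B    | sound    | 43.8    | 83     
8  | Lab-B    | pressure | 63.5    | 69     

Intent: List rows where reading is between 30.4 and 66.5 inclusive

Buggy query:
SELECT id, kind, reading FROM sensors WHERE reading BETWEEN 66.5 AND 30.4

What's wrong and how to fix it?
Bug: BETWEEN expects the lower bound first; with 66.5 AND 30.4 the range is empty

Fix: Swap the bounds so the smaller value comes first

Corrected query:
SELECT id, kind, reading FROM sensors WHERE reading BETWEEN 30.4 AND 66.5

Result:
id | kind     | reading
---+----------+--------
1  | light    | 49.3   
3  | motion   | 64.7   
4  | motion   | 48.9   
5  | co2      | 62.9   
7  | sound    | 43.8   
8  | pressure | 63.5   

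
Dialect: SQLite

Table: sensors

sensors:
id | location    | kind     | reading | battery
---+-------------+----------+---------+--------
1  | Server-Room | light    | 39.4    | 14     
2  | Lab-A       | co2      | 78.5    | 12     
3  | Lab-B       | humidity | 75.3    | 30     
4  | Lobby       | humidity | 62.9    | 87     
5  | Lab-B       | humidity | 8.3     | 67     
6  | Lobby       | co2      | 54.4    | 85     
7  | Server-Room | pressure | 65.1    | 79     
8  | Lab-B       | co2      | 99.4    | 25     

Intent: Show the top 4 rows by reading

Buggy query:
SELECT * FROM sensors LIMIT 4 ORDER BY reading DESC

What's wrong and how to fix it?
Bug: ORDER BY cannot follow LIMIT; LIMIT is the final clause

Fix: Swap the clauses: ORDER BY first, then LIMIT

Corrected query:
SELECT * FROM sensors ORDER BY reading DESC LIMIT 4

Result:
id | location    | kind     | reading | battery
---+-------------+----------+---------+--------
8  | Lab-B       | co2      | 99.4    | 25     
2  | Lab-A       | co2      | 78.5    | 12     
3  | Lab-B       | humidity | 75.3    | 30     
7  | Server-Room | pressure | 65.1    | 79     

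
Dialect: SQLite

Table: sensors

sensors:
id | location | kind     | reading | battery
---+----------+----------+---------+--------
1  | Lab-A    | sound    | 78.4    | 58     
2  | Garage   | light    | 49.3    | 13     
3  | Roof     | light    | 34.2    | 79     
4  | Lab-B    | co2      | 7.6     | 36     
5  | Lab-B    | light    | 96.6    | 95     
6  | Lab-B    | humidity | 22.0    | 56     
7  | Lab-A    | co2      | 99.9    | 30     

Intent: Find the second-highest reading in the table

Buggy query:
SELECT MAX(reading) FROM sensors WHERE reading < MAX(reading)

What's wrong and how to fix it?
Bug: The inner MAX is an aggregate inside WHERE, which is not allowed

Fix: Put the inner MAX in a scalar subquery

Corrected query:
SELECT MAX(reading) FROM sensors WHERE reading < (SELECT MAX(reading) FROM sensors)

Result:
MAX(reading)
------------
96.6        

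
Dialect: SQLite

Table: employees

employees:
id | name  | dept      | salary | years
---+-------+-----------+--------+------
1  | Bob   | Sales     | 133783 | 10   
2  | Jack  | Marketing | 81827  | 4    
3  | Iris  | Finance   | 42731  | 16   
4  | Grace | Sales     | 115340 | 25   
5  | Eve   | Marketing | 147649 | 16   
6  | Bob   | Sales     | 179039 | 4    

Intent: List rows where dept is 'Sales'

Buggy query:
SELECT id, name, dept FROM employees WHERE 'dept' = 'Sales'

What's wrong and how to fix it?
Bug: 'dept' in single quotes is a string literal, not the column; the comparison is literal-vs-literal and never true

Fix: Reference the column as dept without single quotes

Corrected query:
SELECT id, name, dept FROM employees WHERE dept = 'Sales'

Result:
id | name  | dept 
---+-------+------
1  | Bob   | Sales
4  | Grace | Sales
6  | Bob   | Sales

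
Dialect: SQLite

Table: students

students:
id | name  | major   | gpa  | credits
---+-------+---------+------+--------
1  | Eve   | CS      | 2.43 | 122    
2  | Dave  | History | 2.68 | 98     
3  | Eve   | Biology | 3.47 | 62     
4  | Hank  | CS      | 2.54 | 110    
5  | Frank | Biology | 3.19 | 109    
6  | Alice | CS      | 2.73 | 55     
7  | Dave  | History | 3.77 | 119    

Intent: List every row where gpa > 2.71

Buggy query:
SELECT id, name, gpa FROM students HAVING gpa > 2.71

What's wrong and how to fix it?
Bug: HAVING filters the output of aggregation, but this query has no GROUP BY and no aggregate functions, so SQLite rejects it (HAVING clause on a non-aggregate query); the condition here is per row

Fix: Replace HAVING with WHERE since the condition applies to individual rows

Corrected query:
SELECT id, name, gpa FROM students WHERE gpa > 2.71

Result:
id | name  | gpa 
---+-------+-----
3  | Eve   | 3.47
5  | Frank | 3.19
6  | Alice | 2.73
7  | Dave  | 3.77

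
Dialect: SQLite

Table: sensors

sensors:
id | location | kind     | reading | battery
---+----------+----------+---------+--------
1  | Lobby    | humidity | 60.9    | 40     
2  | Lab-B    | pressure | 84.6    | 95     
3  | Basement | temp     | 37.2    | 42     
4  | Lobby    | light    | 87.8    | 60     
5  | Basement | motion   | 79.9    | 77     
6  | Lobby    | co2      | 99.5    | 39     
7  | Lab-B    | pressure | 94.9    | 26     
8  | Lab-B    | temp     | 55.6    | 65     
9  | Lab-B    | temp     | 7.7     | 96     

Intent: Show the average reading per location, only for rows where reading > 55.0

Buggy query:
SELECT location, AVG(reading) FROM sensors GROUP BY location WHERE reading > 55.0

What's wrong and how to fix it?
Bug: Row-level WHERE must come before GROUP BY in the clause order

Fix: Move the WHERE clause before GROUP BY

Corrected query:
SELECT location, AVG(reading) FROM sensors WHERE reading > 55.0 GROUP BY location

Result:
location | AVG(reading)
---------+-------------
Basement | 79.9        
Lab-B    | 78.366667   
Lobby    | 82.733333   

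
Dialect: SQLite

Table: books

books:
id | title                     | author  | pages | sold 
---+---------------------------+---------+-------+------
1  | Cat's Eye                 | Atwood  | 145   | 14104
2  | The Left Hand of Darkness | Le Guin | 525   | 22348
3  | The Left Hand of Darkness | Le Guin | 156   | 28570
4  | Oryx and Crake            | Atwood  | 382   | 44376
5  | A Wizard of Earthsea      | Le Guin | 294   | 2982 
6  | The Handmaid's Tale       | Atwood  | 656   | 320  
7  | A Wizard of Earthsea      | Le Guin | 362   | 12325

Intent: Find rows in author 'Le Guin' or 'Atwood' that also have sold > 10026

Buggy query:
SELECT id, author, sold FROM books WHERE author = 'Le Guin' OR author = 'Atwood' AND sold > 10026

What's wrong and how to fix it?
Bug: AND binds tighter than OR, so this parses as author = 'Le Guin' OR (author = 'Atwood' AND sold > 10026)

Fix: Add parentheses around the OR so the AND applies to both alternatives

Corrected query:
SELECT id, author, sold FROM books WHERE (author = 'Le Guin' OR author = 'Atwood') AND sold > 10026

Result:
id | author  | sold 
---+---------+------
1  | Atwood  | 14104
2  | Le Guin | 22348
3  | Le Guin | 28570
4  | Atwood  | 44376
7  | Le Guin | 12325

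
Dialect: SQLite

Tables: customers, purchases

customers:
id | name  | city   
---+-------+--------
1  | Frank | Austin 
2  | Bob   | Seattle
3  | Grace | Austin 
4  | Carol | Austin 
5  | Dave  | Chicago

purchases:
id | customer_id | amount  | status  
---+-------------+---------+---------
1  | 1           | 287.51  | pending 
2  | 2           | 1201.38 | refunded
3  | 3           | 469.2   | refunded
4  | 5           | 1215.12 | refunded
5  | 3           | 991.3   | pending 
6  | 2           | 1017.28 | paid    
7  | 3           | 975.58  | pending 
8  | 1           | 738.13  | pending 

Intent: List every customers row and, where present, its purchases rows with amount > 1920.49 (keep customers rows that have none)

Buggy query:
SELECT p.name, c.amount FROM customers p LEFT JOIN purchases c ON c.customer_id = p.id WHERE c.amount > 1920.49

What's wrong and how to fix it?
Bug: A WHERE condition on the right-hand table after LEFT JOIN drops unmatched parents

Fix: Move the right-table condition into the ON clause so unmatched parents are kept

Corrected query:
SELECT p.name, c.amount FROM customers p LEFT JOIN purchases c ON c.customer_id = p.id AND c.amount > 1920.49

Result:
name  | amount
------+-------
Frank | NULL  
Bob   | NULL  
Grace | NULL  
Carol | NULL  
Dave  | NULL  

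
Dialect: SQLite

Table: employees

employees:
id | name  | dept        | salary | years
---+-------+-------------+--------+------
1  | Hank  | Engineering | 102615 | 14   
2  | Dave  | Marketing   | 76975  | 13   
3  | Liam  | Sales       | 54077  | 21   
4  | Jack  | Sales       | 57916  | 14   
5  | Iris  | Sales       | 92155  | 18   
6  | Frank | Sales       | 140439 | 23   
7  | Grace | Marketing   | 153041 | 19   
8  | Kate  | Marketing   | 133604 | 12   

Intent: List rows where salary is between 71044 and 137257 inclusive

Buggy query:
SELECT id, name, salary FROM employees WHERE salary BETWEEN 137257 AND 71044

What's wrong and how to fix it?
Bug: BETWEEN expects the lower bound first; with 137257 AND 71044 the range is empty

Fix: Swap the bounds so the smaller value comes first

Corrected query:
SELECT id, name, salary FROM employees WHERE salary BETWEEN 71044 AND 137257

Result:
id | name | salary
---+------+-------
1  | Hank | 102615
2  | Dave | 76975 
5  | Iris | 92155 
8  | Kate | 133604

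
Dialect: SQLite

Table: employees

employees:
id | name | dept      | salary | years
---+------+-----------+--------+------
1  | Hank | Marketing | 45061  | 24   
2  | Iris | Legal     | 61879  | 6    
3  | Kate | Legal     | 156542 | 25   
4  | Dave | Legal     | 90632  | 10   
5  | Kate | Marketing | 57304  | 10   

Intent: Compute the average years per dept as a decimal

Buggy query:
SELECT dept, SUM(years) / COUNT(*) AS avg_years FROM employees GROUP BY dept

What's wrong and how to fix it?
Bug: Both operands are integers, so '/' performs integer division and truncates

Fix: Multiply by 1.0 (or CAST to REAL) to force floating-point division

Corrected query:
SELECT dept, SUM(years) * 1.0 / COUNT(*) AS avg_years FROM employees GROUP BY dept

Result:
dept      | avg_years
----------+----------
Legal     | 13.666667
Marketing | 17       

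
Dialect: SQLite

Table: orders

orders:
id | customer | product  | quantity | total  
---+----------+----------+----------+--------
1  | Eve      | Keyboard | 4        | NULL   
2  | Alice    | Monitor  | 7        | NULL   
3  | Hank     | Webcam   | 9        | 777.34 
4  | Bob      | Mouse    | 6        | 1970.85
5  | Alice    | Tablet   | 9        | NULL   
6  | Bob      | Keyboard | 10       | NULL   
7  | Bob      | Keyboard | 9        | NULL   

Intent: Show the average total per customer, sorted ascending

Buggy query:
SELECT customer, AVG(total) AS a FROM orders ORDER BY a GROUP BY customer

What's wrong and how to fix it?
Bug: GROUP BY must precede ORDER BY

Fix: Move ORDER BY to the end, after GROUP BY

Corrected query:
SELECT customer, AVG(total) AS a FROM orders GROUP BY customer ORDER BY a

Result:
customer | a      
---------+--------
Alice    | NULL   
Eve      | NULL   
Hank     | 777.34 
Bob      | 1970.85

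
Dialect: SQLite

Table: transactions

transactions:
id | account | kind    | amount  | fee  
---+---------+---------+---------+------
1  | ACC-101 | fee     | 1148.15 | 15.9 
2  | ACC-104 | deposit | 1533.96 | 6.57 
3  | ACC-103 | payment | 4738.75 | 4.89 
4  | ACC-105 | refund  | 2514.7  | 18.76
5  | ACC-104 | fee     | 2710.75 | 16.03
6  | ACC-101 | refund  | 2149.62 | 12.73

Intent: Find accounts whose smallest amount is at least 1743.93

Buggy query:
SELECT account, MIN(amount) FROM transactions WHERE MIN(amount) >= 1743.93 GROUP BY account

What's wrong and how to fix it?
Bug: MIN() in WHERE is a misuse of aggregate

Fix: Use HAVING for the per-group MIN condition

Corrected query:
SELECT account, MIN(amount) FROM transactions GROUP BY account HAVING MIN(amount) >= 1743.93

Result:
account | MIN(amount)
--------+------------
ACC-103 | 4738.75    
ACC-105 | 2514.7     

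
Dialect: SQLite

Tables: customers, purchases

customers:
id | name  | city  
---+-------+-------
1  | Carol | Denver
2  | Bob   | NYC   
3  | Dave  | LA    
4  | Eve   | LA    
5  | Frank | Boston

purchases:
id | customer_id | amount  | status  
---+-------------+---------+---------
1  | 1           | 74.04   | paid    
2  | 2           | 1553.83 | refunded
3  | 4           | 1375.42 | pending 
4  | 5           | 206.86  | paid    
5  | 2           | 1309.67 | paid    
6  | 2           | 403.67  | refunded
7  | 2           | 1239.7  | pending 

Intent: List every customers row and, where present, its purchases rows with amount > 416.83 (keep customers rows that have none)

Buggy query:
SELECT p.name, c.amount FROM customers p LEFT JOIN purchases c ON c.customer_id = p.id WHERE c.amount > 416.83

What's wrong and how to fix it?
Bug: Filtering c.amount in WHERE discards the NULL rows produced by LEFT JOIN, turning it into an inner join

Fix: Put 'c.amount > 416.83' in the JOIN's ON clause instead of WHERE

Corrected query:
SELECT p.name, c.amount FROM customers p LEFT JOIN purchases c ON c.customer_id = p.id AND c.amount > 416.83

Result:
name  | amount 
------+--------
Carol | NULL   
Bob   | 1239.7 
Bob   | 1309.67
Bob   | 1553.83
Dave  | NULL   
Eve   | 1375.42
Frank | NULL   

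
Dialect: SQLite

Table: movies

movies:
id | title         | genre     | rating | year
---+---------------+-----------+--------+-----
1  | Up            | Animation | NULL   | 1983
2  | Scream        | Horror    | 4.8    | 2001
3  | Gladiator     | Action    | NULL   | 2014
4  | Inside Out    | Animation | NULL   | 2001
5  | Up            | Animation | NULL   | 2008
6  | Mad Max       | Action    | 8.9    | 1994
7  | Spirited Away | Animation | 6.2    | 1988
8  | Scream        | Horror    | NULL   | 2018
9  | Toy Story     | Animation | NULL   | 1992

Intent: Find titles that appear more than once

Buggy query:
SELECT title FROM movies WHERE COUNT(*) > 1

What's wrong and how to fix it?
Bug: WHERE can't reference COUNT(*); aggregates are computed after WHERE

Fix: Group first, then use HAVING for the count condition

Corrected query:
SELECT title FROM movies GROUP BY title HAVING COUNT(*) > 1

Result:
title 
------
Scream
Up    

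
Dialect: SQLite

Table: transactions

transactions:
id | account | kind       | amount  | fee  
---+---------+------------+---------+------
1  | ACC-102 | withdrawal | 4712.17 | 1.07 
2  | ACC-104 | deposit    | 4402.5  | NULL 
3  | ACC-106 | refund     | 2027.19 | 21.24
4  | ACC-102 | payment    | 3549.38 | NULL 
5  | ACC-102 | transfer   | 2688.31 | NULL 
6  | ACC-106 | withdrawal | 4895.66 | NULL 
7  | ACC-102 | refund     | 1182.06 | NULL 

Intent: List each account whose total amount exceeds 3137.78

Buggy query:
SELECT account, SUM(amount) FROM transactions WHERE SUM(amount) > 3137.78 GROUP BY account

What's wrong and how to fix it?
Bug: WHERE runs before GROUP BY, so aggregates aren't available there

Fix: Use HAVING (which filters groups after aggregation) instead of WHERE

Corrected query:
SELECT account, SUM(amount) FROM transactions GROUP BY account HAVING SUM(amount) > 3137.78

Result:
account | SUM(amount)
--------+------------
ACC-102 | 12131.92   
ACC-104 | 4402.5     
ACC-106 | 6922.85    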